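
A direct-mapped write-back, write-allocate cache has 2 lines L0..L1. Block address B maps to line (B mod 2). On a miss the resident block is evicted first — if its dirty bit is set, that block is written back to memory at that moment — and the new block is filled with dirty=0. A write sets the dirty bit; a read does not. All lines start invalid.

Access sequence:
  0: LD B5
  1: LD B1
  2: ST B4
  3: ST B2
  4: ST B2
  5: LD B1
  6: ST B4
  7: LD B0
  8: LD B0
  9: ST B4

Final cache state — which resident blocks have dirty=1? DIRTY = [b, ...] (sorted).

DIRTY = [4]

0: R B5 -> L1 miss  d=-]
1: R B1 -> L1 miss  d=-]
2: W B4 -> L0 miss  d=D]
3: W B2 -> L0 miss wb->B4  d=D]
4: W B2 -> L0 hit  d=D]
5: R B1 -> L1 hit  d=-]
6: W B4 -> L0 miss wb->B2  d=D]
7: R B0 -> L0 miss wb->B4  d=-]
8: R B0 -> L0 hit  d=-]
9: W B4 -> L0 miss  d=D]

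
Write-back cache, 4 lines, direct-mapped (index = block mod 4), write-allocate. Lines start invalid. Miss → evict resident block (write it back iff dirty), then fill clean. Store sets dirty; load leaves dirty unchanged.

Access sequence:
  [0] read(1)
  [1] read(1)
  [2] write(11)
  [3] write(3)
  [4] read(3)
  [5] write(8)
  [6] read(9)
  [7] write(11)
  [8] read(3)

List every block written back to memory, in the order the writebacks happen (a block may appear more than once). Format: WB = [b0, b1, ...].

WB = [11, 3, 11]

  0 | R B1 → L1 miss [-]
  1 | R B1 → L1 hit [-]
  2 | W B11 → L3 miss [D]
  3 | W B3 → L3 miss wb→B11 [D]
  4 | R B3 → L3 hit [D]
  5 | W B8 → L0 miss [D]
  6 | R B9 → L1 miss [-]
  7 | W B11 → L3 miss wb→B3 [D]
  8 | R B3 → L3 miss wb→B11 [-]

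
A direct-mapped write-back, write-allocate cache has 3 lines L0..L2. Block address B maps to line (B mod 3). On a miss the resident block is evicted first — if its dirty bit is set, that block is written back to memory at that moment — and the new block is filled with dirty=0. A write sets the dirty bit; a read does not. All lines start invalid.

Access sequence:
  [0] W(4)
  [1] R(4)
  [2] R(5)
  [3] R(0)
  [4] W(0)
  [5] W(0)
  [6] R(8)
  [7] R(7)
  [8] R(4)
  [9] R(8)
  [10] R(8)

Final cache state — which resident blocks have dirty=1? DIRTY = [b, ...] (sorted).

DIRTY = [0]

  0 | W B4 → L1 miss [D]
  1 | R B4 → L1 hit [D]
  2 | R B5 → L2 miss [-]
  3 | R B0 → L0 miss [-]
  4 | W B0 → L0 hit [D]
  5 | W B0 → L0 hit [D]
  6 | R B8 → L2 miss [-]
  7 | R B7 → L1 miss wb→B4 [-]
  8 | R B4 → L1 miss [-]
  9 | R B8 → L2 hit [-]
  10 | R B8 → L2 hit [-]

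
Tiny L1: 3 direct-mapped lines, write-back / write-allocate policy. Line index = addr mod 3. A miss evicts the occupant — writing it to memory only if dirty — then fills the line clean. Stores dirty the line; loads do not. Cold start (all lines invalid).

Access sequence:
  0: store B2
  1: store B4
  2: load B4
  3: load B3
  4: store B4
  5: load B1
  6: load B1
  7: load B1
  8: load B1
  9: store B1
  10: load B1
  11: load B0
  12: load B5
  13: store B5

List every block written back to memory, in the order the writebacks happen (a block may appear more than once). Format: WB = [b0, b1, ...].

WB = [4, 2]

0: W B2 → L2 miss [D]
1: W B4 → L1 miss [D]
2: R B4 → L1 hit [D]
3: R B3 → L0 miss [-]
4: W B4 → L1 hit [D]
5: R B1 → L1 miss wb→B4 [-]
6: R B1 → L1 hit [-]
7: R B1 → L1 hit [-]
8: R B1 → L1 hit [-]
9: W B1 → L1 hit [D]
10: R B1 → L1 hit [D]
11: R B0 → L0 miss [-]
12: R B5 → L2 miss wb→B2 [-]
13: W B5 → L2 hit [D]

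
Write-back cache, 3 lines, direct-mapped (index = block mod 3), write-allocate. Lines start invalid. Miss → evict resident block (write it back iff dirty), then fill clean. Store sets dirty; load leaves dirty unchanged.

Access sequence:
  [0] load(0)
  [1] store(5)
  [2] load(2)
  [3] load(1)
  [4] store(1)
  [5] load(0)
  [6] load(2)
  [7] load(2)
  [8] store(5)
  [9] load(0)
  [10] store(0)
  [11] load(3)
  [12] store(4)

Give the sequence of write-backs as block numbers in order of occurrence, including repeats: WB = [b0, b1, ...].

0: R B0 → L0 miss [-]
1: W B5 → L2 miss [D]
2: R B2 → L2 miss wb→B5 [-]
3: R B1 → L1 miss [-]
4: W B1 → L1 hit [D]
5: R B0 → L0 hit [-]
6: R B2 → L2 hit [-]
7: R B2 → L2 hit [-]
8: W B5 → L2 miss [D]
9: R B0 → L0 hit [-]
10: W B0 → L0 hit [D]
11: R B3 → L0 miss wb→B0 [-]
12: W B4 → L1 miss wb→B1 [D]

WB = [5, 0, 1]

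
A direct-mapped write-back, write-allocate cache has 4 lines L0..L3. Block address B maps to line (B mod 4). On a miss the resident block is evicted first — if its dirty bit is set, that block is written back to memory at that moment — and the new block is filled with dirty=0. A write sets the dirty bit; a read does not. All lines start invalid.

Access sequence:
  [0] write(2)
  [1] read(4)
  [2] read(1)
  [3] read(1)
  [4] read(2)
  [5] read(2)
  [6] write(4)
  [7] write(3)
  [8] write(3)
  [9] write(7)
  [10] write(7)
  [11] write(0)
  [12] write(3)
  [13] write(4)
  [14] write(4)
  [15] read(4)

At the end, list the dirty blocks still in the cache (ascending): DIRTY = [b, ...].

0: W B2 -> L2 miss  d=D]
1: R B4 -> L0 miss  d=-]
2: R B1 -> L1 miss  d=-]
3: R B1 -> L1 hit  d=-]
4: R B2 -> L2 hit  d=D]
5: R B2 -> L2 hit  d=D]
6: W B4 -> L0 hit  d=D]
7: W B3 -> L3 miss  d=D]
8: W B3 -> L3 hit  d=D]
9: W B7 -> L3 miss wb->B3  d=D]
10: W B7 -> L3 hit  d=D]
11: W B0 -> L0 miss wb->B4  d=D]
12: W B3 -> L3 miss wb->B7  d=D]
13: W B4 -> L0 miss wb->B0  d=D]
14: W B4 -> L0 hit  d=D]
15: R B4 -> L0 hit  d=D]

DIRTY = [2, 3, 4]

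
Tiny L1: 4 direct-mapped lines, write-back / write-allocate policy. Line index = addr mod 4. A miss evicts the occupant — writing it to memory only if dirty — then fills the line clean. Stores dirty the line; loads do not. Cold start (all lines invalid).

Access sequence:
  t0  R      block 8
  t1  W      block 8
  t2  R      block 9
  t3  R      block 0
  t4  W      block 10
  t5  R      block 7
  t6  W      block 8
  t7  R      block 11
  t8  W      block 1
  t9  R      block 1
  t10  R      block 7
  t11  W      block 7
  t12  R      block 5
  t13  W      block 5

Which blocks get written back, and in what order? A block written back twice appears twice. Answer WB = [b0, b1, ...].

  0 | R B8 → L0 miss [-]
  1 | W B8 → L0 hit [D]
  2 | R B9 → L1 miss [-]
  3 | R B0 → L0 miss wb→B8 [-]
  4 | W B10 → L2 miss [D]
  5 | R B7 → L3 miss [-]
  6 | W B8 → L0 miss [D]
  7 | R B11 → L3 miss [-]
  8 | W B1 → L1 miss [D]
  9 | R B1 → L1 hit [D]
  10 | R B7 → L3 miss [-]
  11 | W B7 → L3 hit [D]
  12 | R B5 → L1 miss wb→B1 [-]
  13 | W B5 → L1 hit [D]

WB = [8, 1]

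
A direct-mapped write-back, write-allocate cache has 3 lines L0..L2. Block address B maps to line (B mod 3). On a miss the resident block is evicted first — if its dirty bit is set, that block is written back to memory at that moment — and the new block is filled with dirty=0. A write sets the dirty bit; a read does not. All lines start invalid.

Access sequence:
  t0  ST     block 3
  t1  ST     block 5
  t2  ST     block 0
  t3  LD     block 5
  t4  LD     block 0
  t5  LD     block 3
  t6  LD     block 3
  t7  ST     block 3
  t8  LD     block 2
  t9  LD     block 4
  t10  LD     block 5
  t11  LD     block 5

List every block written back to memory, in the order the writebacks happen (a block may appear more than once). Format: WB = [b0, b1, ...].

WB = [3, 0, 5]

0: W B3 → L0 miss [D]
1: W B5 → L2 miss [D]
2: W B0 → L0 miss wb→B3 [D]
3: R B5 → L2 hit [D]
4: R B0 → L0 hit [D]
5: R B3 → L0 miss wb→B0 [-]
6: R B3 → L0 hit [-]
7: W B3 → L0 hit [D]
8: R B2 → L2 miss wb→B5 [-]
9: R B4 → L1 miss [-]
10: R B5 → L2 miss [-]
11: R B5 → L2 hit [-]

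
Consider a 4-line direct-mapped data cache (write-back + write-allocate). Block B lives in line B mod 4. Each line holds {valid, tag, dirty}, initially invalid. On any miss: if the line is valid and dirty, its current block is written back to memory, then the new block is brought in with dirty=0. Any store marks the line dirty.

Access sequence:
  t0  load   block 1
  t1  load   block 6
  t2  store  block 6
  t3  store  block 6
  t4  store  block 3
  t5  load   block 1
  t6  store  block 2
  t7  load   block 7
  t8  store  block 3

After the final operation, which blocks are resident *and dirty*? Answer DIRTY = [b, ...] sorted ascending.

DIRTY = [2, 3]

  0 | R B1 → L1 miss [-]
  1 | R B6 → L2 miss [-]
  2 | W B6 → L2 hit [D]
  3 | W B6 → L2 hit [D]
  4 | W B3 → L3 miss [D]
  5 | R B1 → L1 hit [-]
  6 | W B2 → L2 miss wb→B6 [D]
  7 | R B7 → L3 miss wb→B3 [-]
  8 | W B3 → L3 miss [D]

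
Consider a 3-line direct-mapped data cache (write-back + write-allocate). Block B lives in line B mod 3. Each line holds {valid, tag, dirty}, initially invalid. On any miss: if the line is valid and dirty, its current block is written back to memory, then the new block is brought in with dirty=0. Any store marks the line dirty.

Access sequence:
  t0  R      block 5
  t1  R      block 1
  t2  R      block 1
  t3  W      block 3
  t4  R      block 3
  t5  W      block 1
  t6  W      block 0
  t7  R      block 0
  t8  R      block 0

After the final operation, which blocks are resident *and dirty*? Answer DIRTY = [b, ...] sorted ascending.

DIRTY = [0, 1]

0: R B5 -> L2 miss  d=-]
1: R B1 -> L1 miss  d=-]
2: R B1 -> L1 hit  d=-]
3: W B3 -> L0 miss  d=D]
4: R B3 -> L0 hit  d=D]
5: W B1 -> L1 hit  d=D]
6: W B0 -> L0 miss wb->B3  d=D]
7: R B0 -> L0 hit  d=D]
8: R B0 -> L0 hit  d=D]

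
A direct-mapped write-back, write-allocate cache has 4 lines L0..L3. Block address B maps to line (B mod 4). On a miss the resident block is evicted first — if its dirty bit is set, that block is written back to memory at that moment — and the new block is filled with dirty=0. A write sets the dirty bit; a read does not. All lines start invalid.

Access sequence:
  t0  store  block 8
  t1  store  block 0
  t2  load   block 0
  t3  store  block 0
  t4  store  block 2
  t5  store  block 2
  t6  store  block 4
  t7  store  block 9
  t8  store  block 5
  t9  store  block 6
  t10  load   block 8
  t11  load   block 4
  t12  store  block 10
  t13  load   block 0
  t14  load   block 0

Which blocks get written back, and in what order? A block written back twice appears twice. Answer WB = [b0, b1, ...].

  0 | W B8 → L0 miss [D]
  1 | W B0 → L0 miss wb→B8 [D]
  2 | R B0 → L0 hit [D]
  3 | W B0 → L0 hit [D]
  4 | W B2 → L2 miss [D]
  5 | W B2 → L2 hit [D]
  6 | W B4 → L0 miss wb→B0 [D]
  7 | W B9 → L1 miss [D]
  8 | W B5 → L1 miss wb→B9 [D]
  9 | W B6 → L2 miss wb→B2 [D]
  10 | R B8 → L0 miss wb→B4 [-]
  11 | R B4 → L0 miss [-]
  12 | W B10 → L2 miss wb→B6 [D]
  13 | R B0 → L0 miss [-]
  14 | R B0 → L0 hit [-]

WB = [8, 0, 9, 2, 4, 6]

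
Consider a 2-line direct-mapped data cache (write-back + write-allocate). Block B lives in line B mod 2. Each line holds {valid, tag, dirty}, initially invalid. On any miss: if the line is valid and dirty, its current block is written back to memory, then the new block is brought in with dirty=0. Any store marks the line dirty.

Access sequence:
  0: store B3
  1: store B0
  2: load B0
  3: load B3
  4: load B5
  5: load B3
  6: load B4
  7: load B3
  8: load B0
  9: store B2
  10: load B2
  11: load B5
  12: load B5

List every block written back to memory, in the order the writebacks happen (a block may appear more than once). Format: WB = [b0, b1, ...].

WB = [3, 0]

0: W B3 → L1 miss [D]
1: W B0 → L0 miss [D]
2: R B0 → L0 hit [D]
3: R B3 → L1 hit [D]
4: R B5 → L1 miss wb→B3 [-]
5: R B3 → L1 miss [-]
6: R B4 → L0 miss wb→B0 [-]
7: R B3 → L1 hit [-]
8: R B0 → L0 miss [-]
9: W B2 → L0 miss [D]
10: R B2 → L0 hit [D]
11: R B5 → L1 miss [-]
12: R B5 → L1 hit [-]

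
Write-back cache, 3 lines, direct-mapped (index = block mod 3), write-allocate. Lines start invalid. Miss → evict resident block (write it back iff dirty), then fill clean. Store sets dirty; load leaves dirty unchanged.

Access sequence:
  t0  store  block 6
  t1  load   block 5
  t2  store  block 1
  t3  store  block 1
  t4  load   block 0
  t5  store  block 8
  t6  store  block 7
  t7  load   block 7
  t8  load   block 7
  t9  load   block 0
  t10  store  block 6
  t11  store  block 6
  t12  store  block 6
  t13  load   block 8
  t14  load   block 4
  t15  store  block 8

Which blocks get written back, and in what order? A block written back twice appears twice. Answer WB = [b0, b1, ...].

0: W B6 -> L0 miss  d=D]
1: R B5 -> L2 miss  d=-]
2: W B1 -> L1 miss  d=D]
3: W B1 -> L1 hit  d=D]
4: R B0 -> L0 miss wb->B6  d=-]
5: W B8 -> L2 miss  d=D]
6: W B7 -> L1 miss wb->B1  d=D]
7: R B7 -> L1 hit  d=D]
8: R B7 -> L1 hit  d=D]
9: R B0 -> L0 hit  d=-]
10: W B6 -> L0 miss  d=D]
11: W B6 -> L0 hit  d=D]
12: W B6 -> L0 hit  d=D]
13: R B8 -> L2 hit  d=D]
14: R B4 -> L1 miss wb->B7  d=-]
15: W B8 -> L2 hit  d=D]

WB = [6, 1, 7]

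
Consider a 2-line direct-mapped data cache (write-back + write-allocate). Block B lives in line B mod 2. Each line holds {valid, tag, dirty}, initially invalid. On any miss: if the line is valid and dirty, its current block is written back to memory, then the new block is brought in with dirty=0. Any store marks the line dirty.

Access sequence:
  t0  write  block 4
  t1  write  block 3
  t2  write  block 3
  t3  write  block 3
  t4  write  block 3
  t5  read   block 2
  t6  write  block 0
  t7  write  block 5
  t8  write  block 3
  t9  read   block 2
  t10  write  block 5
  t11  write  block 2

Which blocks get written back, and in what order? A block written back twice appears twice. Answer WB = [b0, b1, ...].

0: W B4 -> L0 miss  d=D]
1: W B3 -> L1 miss  d=D]
2: W B3 -> L1 hit  d=D]
3: W B3 -> L1 hit  d=D]
4: W B3 -> L1 hit  d=D]
5: R B2 -> L0 miss wb->B4  d=-]
6: W B0 -> L0 miss  d=D]
7: W B5 -> L1 miss wb->B3  d=D]
8: W B3 -> L1 miss wb->B5  d=D]
9: R B2 -> L0 miss wb->B0  d=-]
10: W B5 -> L1 miss wb->B3  d=D]
11: W B2 -> L0 hit  d=D]

WB = [4, 3, 5, 0, 3]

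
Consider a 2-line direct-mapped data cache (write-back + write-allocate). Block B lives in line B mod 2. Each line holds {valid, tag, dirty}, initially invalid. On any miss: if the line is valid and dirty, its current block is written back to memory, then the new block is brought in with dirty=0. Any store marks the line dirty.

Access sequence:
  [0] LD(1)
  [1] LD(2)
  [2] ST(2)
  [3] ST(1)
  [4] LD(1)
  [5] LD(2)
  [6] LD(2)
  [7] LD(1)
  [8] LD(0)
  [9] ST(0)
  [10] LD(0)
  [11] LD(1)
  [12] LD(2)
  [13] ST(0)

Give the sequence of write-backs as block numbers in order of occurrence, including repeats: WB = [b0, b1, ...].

0: R B1 → L1 miss [-]
1: R B2 → L0 miss [-]
2: W B2 → L0 hit [D]
3: W B1 → L1 hit [D]
4: R B1 → L1 hit [D]
5: R B2 → L0 hit [D]
6: R B2 → L0 hit [D]
7: R B1 → L1 hit [D]
8: R B0 → L0 miss wb→B2 [-]
9: W B0 → L0 hit [D]
10: R B0 → L0 hit [D]
11: R B1 → L1 hit [D]
12: R B2 → L0 miss wb→B0 [-]
13: W B0 → L0 miss [D]

WB = [2, 0]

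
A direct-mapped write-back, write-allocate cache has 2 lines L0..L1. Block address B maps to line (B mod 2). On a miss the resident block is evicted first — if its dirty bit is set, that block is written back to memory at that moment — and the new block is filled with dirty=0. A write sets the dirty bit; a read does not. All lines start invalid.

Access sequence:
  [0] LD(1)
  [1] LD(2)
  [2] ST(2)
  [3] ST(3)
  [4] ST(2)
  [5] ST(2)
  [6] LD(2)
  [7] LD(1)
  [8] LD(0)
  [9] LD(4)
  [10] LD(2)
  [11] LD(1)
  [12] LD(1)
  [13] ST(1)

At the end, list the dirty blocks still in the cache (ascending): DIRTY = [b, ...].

DIRTY = [1]

  0 | R B1 → L1 miss [-]
  1 | R B2 → L0 miss [-]
  2 | W B2 → L0 hit [D]
  3 | W B3 → L1 miss [D]
  4 | W B2 → L0 hit [D]
  5 | W B2 → L0 hit [D]
  6 | R B2 → L0 hit [D]
  7 | R B1 → L1 miss wb→B3 [-]
  8 | R B0 → L0 miss wb→B2 [-]
  9 | R B4 → L0 miss [-]
  10 | R B2 → L0 miss [-]
  11 | R B1 → L1 hit [-]
  12 | R B1 → L1 hit [-]
  13 | W B1 → L1 hit [D]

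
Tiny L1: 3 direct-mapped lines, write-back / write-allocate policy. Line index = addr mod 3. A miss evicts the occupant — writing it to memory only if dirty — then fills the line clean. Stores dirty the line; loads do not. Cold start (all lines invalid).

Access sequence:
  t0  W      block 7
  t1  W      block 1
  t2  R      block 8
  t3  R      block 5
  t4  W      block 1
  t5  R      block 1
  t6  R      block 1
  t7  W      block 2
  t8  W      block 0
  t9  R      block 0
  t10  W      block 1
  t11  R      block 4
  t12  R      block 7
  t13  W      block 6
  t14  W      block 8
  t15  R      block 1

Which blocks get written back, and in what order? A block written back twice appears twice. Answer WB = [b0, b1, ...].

0: W B7 → L1 miss [D]
1: W B1 → L1 miss wb→B7 [D]
2: R B8 → L2 miss [-]
3: R B5 → L2 miss [-]
4: W B1 → L1 hit [D]
5: R B1 → L1 hit [D]
6: R B1 → L1 hit [D]
7: W B2 → L2 miss [D]
8: W B0 → L0 miss [D]
9: R B0 → L0 hit [D]
10: W B1 → L1 hit [D]
11: R B4 → L1 miss wb→B1 [-]
12: R B7 → L1 miss [-]
13: W B6 → L0 miss wb→B0 [D]
14: W B8 → L2 miss wb→B2 [D]
15: R B1 → L1 miss [-]

WB = [7, 1, 0, 2]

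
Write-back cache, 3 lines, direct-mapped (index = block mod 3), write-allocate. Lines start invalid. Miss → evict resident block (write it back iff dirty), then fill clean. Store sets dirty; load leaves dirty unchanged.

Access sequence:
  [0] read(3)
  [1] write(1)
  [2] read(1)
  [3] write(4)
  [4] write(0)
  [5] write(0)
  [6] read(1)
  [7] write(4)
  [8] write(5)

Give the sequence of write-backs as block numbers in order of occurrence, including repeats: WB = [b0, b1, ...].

0: R B3 -> L0 miss  d=-]
1: W B1 -> L1 miss  d=D]
2: R B1 -> L1 hit  d=D]
3: W B4 -> L1 miss wb->B1  d=D]
4: W B0 -> L0 miss  d=D]
5: W B0 -> L0 hit  d=D]
6: R B1 -> L1 miss wb->B4  d=-]
7: W B4 -> L1 miss  d=D]
8: W B5 -> L2 miss  d=D]

WB = [1, 4]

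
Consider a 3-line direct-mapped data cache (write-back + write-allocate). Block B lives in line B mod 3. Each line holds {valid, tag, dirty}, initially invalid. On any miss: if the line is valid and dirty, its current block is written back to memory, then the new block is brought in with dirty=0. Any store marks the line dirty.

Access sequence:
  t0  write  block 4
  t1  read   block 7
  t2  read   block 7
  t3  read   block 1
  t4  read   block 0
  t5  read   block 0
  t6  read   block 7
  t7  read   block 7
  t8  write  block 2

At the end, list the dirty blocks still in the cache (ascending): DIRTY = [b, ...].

  0 | W B4 → L1 miss [D]
  1 | R B7 → L1 miss wb→B4 [-]
  2 | R B7 → L1 hit [-]
  3 | R B1 → L1 miss [-]
  4 | R B0 → L0 miss [-]
  5 | R B0 → L0 hit [-]
  6 | R B7 → L1 miss [-]
  7 | R B7 → L1 hit [-]
  8 | W B2 → L2 miss [D]

DIRTY = [2]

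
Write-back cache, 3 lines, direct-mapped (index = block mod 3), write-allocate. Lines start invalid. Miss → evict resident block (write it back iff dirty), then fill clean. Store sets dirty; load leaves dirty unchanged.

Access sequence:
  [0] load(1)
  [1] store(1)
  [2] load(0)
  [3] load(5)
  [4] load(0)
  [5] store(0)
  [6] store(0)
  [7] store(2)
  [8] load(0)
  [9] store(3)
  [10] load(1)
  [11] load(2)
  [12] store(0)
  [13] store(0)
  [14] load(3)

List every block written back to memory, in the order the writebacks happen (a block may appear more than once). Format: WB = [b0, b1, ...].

WB = [0, 3, 0]

0: R B1 -> L1 miss  d=-]
1: W B1 -> L1 hit  d=D]
2: R B0 -> L0 miss  d=-]
3: R B5 -> L2 miss  d=-]
4: R B0 -> L0 hit  d=-]
5: W B0 -> L0 hit  d=D]
6: W B0 -> L0 hit  d=D]
7: W B2 -> L2 miss  d=D]
8: R B0 -> L0 hit  d=D]
9: W B3 -> L0 miss wb->B0  d=D]
10: R B1 -> L1 hit  d=D]
11: R B2 -> L2 hit  d=D]
12: W B0 -> L0 miss wb->B3  d=D]
13: W B0 -> L0 hit  d=D]
14: R B3 -> L0 miss wb->B0  d=-]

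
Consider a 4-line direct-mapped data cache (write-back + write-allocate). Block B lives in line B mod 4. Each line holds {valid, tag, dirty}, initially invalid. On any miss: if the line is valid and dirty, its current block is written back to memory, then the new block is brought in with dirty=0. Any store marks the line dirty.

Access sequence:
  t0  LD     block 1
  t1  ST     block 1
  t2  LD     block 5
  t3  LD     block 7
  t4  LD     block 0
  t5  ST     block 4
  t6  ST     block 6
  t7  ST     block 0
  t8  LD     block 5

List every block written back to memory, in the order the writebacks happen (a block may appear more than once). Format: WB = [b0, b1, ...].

0: R B1 → L1 miss [-]
1: W B1 → L1 hit [D]
2: R B5 → L1 miss wb→B1 [-]
3: R B7 → L3 miss [-]
4: R B0 → L0 miss [-]
5: W B4 → L0 miss [D]
6: W B6 → L2 miss [D]
7: W B0 → L0 miss wb→B4 [D]
8: R B5 → L1 hit [-]

WB = [1, 4]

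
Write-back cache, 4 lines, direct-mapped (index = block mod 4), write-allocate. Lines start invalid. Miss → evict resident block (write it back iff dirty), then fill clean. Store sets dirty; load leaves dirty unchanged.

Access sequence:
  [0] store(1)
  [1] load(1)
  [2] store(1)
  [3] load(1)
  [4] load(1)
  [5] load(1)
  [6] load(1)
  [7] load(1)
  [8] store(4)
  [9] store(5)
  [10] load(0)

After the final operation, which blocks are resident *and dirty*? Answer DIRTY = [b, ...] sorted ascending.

DIRTY = [5]

0: W B1 -> L1 miss  d=D]
1: R B1 -> L1 hit  d=D]
2: W B1 -> L1 hit  d=D]
3: R B1 -> L1 hit  d=D]
4: R B1 -> L1 hit  d=D]
5: R B1 -> L1 hit  d=D]
6: R B1 -> L1 hit  d=D]
7: R B1 -> L1 hit  d=D]
8: W B4 -> L0 miss  d=D]
9: W B5 -> L1 miss wb->B1  d=D]
10: R B0 -> L0 miss wb->B4  d=-]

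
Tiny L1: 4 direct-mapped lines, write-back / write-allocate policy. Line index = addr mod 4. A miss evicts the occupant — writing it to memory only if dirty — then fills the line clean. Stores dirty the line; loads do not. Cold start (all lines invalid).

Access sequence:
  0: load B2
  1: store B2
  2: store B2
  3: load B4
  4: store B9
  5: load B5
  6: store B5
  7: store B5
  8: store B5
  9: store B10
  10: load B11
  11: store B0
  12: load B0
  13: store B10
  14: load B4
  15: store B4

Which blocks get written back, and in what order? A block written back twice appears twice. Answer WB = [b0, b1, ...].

  0 | R B2 → L2 miss [-]
  1 | W B2 → L2 hit [D]
  2 | W B2 → L2 hit [D]
  3 | R B4 → L0 miss [-]
  4 | W B9 → L1 miss [D]
  5 | R B5 → L1 miss wb→B9 [-]
  6 | W B5 → L1 hit [D]
  7 | W B5 → L1 hit [D]
  8 | W B5 → L1 hit [D]
  9 | W B10 → L2 miss wb→B2 [D]
  10 | R B11 → L3 miss [-]
  11 | W B0 → L0 miss [D]
  12 | R B0 → L0 hit [D]
  13 | W B10 → L2 hit [D]
  14 | R B4 → L0 miss wb→B0 [-]
  15 | W B4 → L0 hit [D]

WB = [9, 2, 0]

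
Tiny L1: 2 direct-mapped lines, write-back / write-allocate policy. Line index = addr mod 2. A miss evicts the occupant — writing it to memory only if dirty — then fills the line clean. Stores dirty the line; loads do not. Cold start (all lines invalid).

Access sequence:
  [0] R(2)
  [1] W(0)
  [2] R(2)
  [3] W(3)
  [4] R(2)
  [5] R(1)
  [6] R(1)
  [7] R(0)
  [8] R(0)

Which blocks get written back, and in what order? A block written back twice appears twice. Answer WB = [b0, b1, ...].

WB = [0, 3]

0: R B2 -> L0 miss  d=-]
1: W B0 -> L0 miss  d=D]
2: R B2 -> L0 miss wb->B0  d=-]
3: W B3 -> L1 miss  d=D]
4: R B2 -> L0 hit  d=-]
5: R B1 -> L1 miss wb->B3  d=-]
6: R B1 -> L1 hit  d=-]
7: R B0 -> L0 miss  d=-]
8: R B0 -> L0 hit  d=-]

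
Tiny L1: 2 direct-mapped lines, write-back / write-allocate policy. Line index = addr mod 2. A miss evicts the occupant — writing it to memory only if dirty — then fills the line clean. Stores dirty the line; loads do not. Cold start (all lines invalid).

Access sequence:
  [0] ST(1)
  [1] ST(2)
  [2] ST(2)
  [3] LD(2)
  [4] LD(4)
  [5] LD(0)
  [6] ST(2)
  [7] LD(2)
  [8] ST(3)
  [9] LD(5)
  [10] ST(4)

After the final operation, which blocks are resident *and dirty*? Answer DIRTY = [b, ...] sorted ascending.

0: W B1 -> L1 miss  d=D]
1: W B2 -> L0 miss  d=D]
2: W B2 -> L0 hit  d=D]
3: R B2 -> L0 hit  d=D]
4: R B4 -> L0 miss wb->B2  d=-]
5: R B0 -> L0 miss  d=-]
6: W B2 -> L0 miss  d=D]
7: R B2 -> L0 hit  d=D]
8: W B3 -> L1 miss wb->B1  d=D]
9: R B5 -> L1 miss wb->B3  d=-]
10: W B4 -> L0 miss wb->B2  d=D]

DIRTY = [4]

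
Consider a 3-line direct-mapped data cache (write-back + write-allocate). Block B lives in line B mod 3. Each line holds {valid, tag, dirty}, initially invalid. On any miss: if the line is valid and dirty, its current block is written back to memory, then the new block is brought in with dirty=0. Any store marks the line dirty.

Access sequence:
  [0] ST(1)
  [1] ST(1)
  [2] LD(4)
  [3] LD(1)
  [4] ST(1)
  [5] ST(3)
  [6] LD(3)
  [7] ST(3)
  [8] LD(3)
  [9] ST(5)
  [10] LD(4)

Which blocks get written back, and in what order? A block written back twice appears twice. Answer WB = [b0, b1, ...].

WB = [1, 1]

  0 | W B1 → L1 miss [D]
  1 | W B1 → L1 hit [D]
  2 | R B4 → L1 miss wb→B1 [-]
  3 | R B1 → L1 miss [-]
  4 | W B1 → L1 hit [D]
  5 | W B3 → L0 miss [D]
  6 | R B3 → L0 hit [D]
  7 | W B3 → L0 hit [D]
  8 | R B3 → L0 hit [D]
  9 | W B5 → L2 miss [D]
  10 | R B4 → L1 miss wb→B1 [-]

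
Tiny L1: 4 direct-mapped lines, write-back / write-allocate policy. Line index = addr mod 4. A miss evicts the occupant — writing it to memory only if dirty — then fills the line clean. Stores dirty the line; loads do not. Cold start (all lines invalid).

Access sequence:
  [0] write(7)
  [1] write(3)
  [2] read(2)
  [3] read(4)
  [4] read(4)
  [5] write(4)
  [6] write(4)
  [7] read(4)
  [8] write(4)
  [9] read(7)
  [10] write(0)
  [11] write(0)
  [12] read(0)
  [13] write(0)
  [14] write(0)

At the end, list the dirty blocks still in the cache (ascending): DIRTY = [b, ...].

0: W B7 -> L3 miss  d=D]
1: W B3 -> L3 miss wb->B7  d=D]
2: R B2 -> L2 miss  d=-]
3: R B4 -> L0 miss  d=-]
4: R B4 -> L0 hit  d=-]
5: W B4 -> L0 hit  d=D]
6: W B4 -> L0 hit  d=D]
7: R B4 -> L0 hit  d=D]
8: W B4 -> L0 hit  d=D]
9: R B7 -> L3 miss wb->B3  d=-]
10: W B0 -> L0 miss wb->B4  d=D]
11: W B0 -> L0 hit  d=D]
12: R B0 -> L0 hit  d=D]
13: W B0 -> L0 hit  d=D]
14: W B0 -> L0 hit  d=D]

DIRTY = [0]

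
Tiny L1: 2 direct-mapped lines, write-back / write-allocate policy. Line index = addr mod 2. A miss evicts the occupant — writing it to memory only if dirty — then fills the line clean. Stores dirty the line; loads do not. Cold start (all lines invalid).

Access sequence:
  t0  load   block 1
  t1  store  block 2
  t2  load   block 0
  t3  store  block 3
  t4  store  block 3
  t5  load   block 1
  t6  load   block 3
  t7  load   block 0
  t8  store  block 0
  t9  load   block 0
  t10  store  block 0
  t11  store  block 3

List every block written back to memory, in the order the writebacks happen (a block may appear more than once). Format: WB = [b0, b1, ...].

WB = [2, 3]

0: R B1 -> L1 miss  d=-]
1: W B2 -> L0 miss  d=D]
2: R B0 -> L0 miss wb->B2  d=-]
3: W B3 -> L1 miss  d=D]
4: W B3 -> L1 hit  d=D]
5: R B1 -> L1 miss wb->B3  d=-]
6: R B3 -> L1 miss  d=-]
7: R B0 -> L0 hit  d=-]
8: W B0 -> L0 hit  d=D]
9: R B0 -> L0 hit  d=D]
10: W B0 -> L0 hit  d=D]
11: W B3 -> L1 hit  d=D]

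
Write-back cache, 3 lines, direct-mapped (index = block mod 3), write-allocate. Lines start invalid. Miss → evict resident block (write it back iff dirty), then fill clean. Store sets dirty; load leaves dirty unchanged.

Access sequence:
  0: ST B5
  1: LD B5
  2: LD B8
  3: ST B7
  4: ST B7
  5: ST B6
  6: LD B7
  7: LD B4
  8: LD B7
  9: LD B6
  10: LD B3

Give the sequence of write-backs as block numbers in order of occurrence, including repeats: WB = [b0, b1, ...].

WB = [5, 7, 6]

  0 | W B5 → L2 miss [D]
  1 | R B5 → L2 hit [D]
  2 | R B8 → L2 miss wb→B5 [-]
  3 | W B7 → L1 miss [D]
  4 | W B7 → L1 hit [D]
  5 | W B6 → L0 miss [D]
  6 | R B7 → L1 hit [D]
  7 | R B4 → L1 miss wb→B7 [-]
  8 | R B7 → L1 miss [-]
  9 | R B6 → L0 hit [D]
  10 | R B3 → L0 miss wb→B6 [-]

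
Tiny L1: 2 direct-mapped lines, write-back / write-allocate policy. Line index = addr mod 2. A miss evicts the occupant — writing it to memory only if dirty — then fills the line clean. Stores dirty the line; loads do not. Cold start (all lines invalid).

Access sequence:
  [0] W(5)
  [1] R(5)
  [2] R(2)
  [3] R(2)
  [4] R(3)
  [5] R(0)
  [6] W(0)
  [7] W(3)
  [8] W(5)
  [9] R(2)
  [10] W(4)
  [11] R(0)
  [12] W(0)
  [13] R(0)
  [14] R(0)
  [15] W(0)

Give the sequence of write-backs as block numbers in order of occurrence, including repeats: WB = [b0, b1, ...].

WB = [5, 3, 0, 4]

0: W B5 → L1 miss [D]
1: R B5 → L1 hit [D]
2: R B2 → L0 miss [-]
3: R B2 → L0 hit [-]
4: R B3 → L1 miss wb→B5 [-]
5: R B0 → L0 miss [-]
6: W B0 → L0 hit [D]
7: W B3 → L1 hit [D]
8: W B5 → L1 miss wb→B3 [D]
9: R B2 → L0 miss wb→B0 [-]
10: W B4 → L0 miss [D]
11: R B0 → L0 miss wb→B4 [-]
12: W B0 → L0 hit [D]
13: R B0 → L0 hit [D]
14: R B0 → L0 hit [D]
15: W B0 → L0 hit [D]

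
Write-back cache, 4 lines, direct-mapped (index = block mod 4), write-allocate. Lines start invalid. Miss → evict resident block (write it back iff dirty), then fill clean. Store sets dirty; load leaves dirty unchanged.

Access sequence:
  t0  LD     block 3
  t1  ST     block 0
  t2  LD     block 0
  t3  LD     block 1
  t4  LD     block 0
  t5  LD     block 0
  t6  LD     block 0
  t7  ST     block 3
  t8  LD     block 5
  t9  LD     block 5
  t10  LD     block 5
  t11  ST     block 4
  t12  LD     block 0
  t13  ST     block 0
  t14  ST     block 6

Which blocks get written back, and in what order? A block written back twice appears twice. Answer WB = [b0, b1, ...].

0: R B3 -> L3 miss  d=-]
1: W B0 -> L0 miss  d=D]
2: R B0 -> L0 hit  d=D]
3: R B1 -> L1 miss  d=-]
4: R B0 -> L0 hit  d=D]
5: R B0 -> L0 hit  d=D]
6: R B0 -> L0 hit  d=D]
7: W B3 -> L3 hit  d=D]
8: R B5 -> L1 miss  d=-]
9: R B5 -> L1 hit  d=-]
10: R B5 -> L1 hit  d=-]
11: W B4 -> L0 miss wb->B0  d=D]
12: R B0 -> L0 miss wb->B4  d=-]
13: W B0 -> L0 hit  d=D]
14: W B6 -> L2 miss  d=D]

WB = [0, 4]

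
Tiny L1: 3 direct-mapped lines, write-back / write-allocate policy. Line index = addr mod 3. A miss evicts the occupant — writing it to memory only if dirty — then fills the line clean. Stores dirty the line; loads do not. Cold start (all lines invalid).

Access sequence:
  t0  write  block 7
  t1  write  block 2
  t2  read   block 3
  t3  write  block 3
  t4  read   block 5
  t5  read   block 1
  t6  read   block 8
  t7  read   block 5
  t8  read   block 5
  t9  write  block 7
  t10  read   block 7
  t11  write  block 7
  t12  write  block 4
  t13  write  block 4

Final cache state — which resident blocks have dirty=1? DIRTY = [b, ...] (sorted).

0: W B7 → L1 miss [D]
1: W B2 → L2 miss [D]
2: R B3 → L0 miss [-]
3: W B3 → L0 hit [D]
4: R B5 → L2 miss wb→B2 [-]
5: R B1 → L1 miss wb→B7 [-]
6: R B8 → L2 miss [-]
7: R B5 → L2 miss [-]
8: R B5 → L2 hit [-]
9: W B7 → L1 miss [D]
10: R B7 → L1 hit [D]
11: W B7 → L1 hit [D]
12: W B4 → L1 miss wb→B7 [D]
13: W B4 → L1 hit [D]

DIRTY = [3, 4]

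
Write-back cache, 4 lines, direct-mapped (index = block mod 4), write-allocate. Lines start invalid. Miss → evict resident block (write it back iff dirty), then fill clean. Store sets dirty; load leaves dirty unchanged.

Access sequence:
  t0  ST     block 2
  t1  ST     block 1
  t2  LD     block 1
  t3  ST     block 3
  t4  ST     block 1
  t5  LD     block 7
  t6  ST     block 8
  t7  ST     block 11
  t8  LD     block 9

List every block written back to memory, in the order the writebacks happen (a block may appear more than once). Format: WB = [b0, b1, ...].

WB = [3, 1]

  0 | W B2 → L2 miss [D]
  1 | W B1 → L1 miss [D]
  2 | R B1 → L1 hit [D]
  3 | W B3 → L3 miss [D]
  4 | W B1 → L1 hit [D]
  5 | R B7 → L3 miss wb→B3 [-]
  6 | W B8 → L0 miss [D]
  7 | W B11 → L3 miss [D]
  8 | R B9 → L1 miss wb→B1 [-]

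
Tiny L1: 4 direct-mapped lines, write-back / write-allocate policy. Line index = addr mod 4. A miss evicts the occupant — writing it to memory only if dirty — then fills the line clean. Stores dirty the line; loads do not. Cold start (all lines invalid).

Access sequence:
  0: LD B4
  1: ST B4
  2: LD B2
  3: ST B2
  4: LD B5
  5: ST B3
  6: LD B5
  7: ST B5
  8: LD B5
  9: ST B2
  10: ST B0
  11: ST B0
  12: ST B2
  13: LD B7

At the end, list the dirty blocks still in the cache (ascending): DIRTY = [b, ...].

0: R B4 -> L0 miss  d=-]
1: W B4 -> L0 hit  d=D]
2: R B2 -> L2 miss  d=-]
3: W B2 -> L2 hit  d=D]
4: R B5 -> L1 miss  d=-]
5: W B3 -> L3 miss  d=D]
6: R B5 -> L1 hit  d=-]
7: W B5 -> L1 hit  d=D]
8: R B5 -> L1 hit  d=D]
9: W B2 -> L2 hit  d=D]
10: W B0 -> L0 miss wb->B4  d=D]
11: W B0 -> L0 hit  d=D]
12: W B2 -> L2 hit  d=D]
13: R B7 -> L3 miss wb->B3  d=-]

DIRTY = [0, 2, 5]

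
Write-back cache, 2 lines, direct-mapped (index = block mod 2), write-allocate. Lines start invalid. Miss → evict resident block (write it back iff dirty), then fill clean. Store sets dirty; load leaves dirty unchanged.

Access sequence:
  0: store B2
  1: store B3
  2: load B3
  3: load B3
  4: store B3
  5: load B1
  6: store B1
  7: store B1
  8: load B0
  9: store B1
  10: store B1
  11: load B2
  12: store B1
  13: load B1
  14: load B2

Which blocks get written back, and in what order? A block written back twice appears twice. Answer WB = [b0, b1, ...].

0: W B2 → L0 miss [D]
1: W B3 → L1 miss [D]
2: R B3 → L1 hit [D]
3: R B3 → L1 hit [D]
4: W B3 → L1 hit [D]
5: R B1 → L1 miss wb→B3 [-]
6: W B1 → L1 hit [D]
7: W B1 → L1 hit [D]
8: R B0 → L0 miss wb→B2 [-]
9: W B1 → L1 hit [D]
10: W B1 → L1 hit [D]
11: R B2 → L0 miss [-]
12: W B1 → L1 hit [D]
13: R B1 → L1 hit [D]
14: R B2 → L0 hit [-]

WB = [3, 2]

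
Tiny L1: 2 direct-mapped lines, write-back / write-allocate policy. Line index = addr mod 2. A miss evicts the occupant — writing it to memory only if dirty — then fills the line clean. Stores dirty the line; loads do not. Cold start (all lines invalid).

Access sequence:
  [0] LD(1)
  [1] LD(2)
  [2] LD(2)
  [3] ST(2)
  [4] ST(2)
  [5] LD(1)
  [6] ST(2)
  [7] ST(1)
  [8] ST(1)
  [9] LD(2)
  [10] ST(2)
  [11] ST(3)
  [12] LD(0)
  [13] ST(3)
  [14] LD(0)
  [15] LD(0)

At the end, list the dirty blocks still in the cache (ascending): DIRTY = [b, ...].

DIRTY = [3]

0: R B1 -> L1 miss  d=-]
1: R B2 -> L0 miss  d=-]
2: R B2 -> L0 hit  d=-]
3: W B2 -> L0 hit  d=D]
4: W B2 -> L0 hit  d=D]
5: R B1 -> L1 hit  d=-]
6: W B2 -> L0 hit  d=D]
7: W B1 -> L1 hit  d=D]
8: W B1 -> L1 hit  d=D]
9: R B2 -> L0 hit  d=D]
10: W B2 -> L0 hit  d=D]
11: W B3 -> L1 miss wb->B1  d=D]
12: R B0 -> L0 miss wb->B2  d=-]
13: W B3 -> L1 hit  d=D]
14: R B0 -> L0 hit  d=-]
15: R B0 -> L0 hit  d=-]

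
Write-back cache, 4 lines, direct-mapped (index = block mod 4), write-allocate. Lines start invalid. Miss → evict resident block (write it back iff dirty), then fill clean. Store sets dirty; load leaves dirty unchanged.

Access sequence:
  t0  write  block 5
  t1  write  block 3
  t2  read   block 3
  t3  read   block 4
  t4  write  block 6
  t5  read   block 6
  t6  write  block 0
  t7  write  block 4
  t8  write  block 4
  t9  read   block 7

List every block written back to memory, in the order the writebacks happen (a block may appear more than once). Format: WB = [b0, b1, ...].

0: W B5 → L1 miss [D]
1: W B3 → L3 miss [D]
2: R B3 → L3 hit [D]
3: R B4 → L0 miss [-]
4: W B6 → L2 miss [D]
5: R B6 → L2 hit [D]
6: W B0 → L0 miss [D]
7: W B4 → L0 miss wb→B0 [D]
8: W B4 → L0 hit [D]
9: R B7 → L3 miss wb→B3 [-]

WB = [0, 3]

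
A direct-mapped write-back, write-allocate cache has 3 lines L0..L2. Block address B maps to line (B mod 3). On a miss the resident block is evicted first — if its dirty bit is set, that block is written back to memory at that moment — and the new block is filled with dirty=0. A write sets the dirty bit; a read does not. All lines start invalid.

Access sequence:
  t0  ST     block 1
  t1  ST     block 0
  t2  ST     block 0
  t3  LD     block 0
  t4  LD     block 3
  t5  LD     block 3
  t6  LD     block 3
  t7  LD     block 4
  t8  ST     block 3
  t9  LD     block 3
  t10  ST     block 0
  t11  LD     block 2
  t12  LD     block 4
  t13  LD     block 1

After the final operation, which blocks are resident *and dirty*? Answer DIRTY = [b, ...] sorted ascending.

0: W B1 → L1 miss [D]
1: W B0 → L0 miss [D]
2: W B0 → L0 hit [D]
3: R B0 → L0 hit [D]
4: R B3 → L0 miss wb→B0 [-]
5: R B3 → L0 hit [-]
6: R B3 → L0 hit [-]
7: R B4 → L1 miss wb→B1 [-]
8: W B3 → L0 hit [D]
9: R B3 → L0 hit [D]
10: W B0 → L0 miss wb→B3 [D]
11: R B2 → L2 miss [-]
12: R B4 → L1 hit [-]
13: R B1 → L1 miss [-]

DIRTY = [0]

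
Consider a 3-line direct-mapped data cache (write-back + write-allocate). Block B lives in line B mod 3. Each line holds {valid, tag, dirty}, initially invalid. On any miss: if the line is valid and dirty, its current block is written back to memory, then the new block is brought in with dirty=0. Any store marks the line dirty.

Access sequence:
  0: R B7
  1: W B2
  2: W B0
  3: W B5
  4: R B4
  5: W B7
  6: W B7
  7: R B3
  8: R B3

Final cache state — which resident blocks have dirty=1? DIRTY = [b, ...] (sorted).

0: R B7 -> L1 miss  d=-]
1: W B2 -> L2 miss  d=D]
2: W B0 -> L0 miss  d=D]
3: W B5 -> L2 miss wb->B2  d=D]
4: R B4 -> L1 miss  d=-]
5: W B7 -> L1 miss  d=D]
6: W B7 -> L1 hit  d=D]
7: R B3 -> L0 miss wb->B0  d=-]
8: R B3 -> L0 hit  d=-]

DIRTY = [5, 7]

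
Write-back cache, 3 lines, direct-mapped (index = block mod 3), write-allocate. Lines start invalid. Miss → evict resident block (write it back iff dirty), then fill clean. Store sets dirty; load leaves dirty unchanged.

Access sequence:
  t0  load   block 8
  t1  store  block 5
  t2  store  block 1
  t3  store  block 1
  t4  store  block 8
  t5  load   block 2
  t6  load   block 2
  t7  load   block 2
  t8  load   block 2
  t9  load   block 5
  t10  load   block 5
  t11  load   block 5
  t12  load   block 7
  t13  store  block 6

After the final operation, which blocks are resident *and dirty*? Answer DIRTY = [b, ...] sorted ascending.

DIRTY = [6]

0: R B8 -> L2 miss  d=-]
1: W B5 -> L2 miss  d=D]
2: W B1 -> L1 miss  d=D]
3: W B1 -> L1 hit  d=D]
4: W B8 -> L2 miss wb->B5  d=D]
5: R B2 -> L2 miss wb->B8  d=-]
6: R B2 -> L2 hit  d=-]
7: R B2 -> L2 hit  d=-]
8: R B2 -> L2 hit  d=-]
9: R B5 -> L2 miss  d=-]
10: R B5 -> L2 hit  d=-]
11: R B5 -> L2 hit  d=-]
12: R B7 -> L1 miss wb->B1  d=-]
13: W B6 -> L0 miss  d=D]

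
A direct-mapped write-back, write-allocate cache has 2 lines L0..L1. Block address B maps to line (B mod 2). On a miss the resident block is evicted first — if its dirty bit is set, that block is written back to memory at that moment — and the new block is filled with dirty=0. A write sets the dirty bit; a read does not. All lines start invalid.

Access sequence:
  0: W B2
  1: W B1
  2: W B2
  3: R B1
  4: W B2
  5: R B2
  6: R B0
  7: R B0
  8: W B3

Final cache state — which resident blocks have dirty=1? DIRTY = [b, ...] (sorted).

DIRTY = [3]

0: W B2 → L0 miss [D]
1: W B1 → L1 miss [D]
2: W B2 → L0 hit [D]
3: R B1 → L1 hit [D]
4: W B2 → L0 hit [D]
5: R B2 → L0 hit [D]
6: R B0 → L0 miss wb→B2 [-]
7: R B0 → L0 hit [-]
8: W B3 → L1 miss wb→B1 [D]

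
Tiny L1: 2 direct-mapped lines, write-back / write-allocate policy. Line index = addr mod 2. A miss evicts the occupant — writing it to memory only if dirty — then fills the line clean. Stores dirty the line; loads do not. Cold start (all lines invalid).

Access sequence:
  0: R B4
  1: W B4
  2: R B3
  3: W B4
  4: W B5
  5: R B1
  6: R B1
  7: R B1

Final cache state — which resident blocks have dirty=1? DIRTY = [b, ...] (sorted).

0: R B4 -> L0 miss  d=-]
1: W B4 -> L0 hit  d=D]
2: R B3 -> L1 miss  d=-]
3: W B4 -> L0 hit  d=D]
4: W B5 -> L1 miss  d=D]
5: R B1 -> L1 miss wb->B5  d=-]
6: R B1 -> L1 hit  d=-]
7: R B1 -> L1 hit  d=-]

DIRTY = [4]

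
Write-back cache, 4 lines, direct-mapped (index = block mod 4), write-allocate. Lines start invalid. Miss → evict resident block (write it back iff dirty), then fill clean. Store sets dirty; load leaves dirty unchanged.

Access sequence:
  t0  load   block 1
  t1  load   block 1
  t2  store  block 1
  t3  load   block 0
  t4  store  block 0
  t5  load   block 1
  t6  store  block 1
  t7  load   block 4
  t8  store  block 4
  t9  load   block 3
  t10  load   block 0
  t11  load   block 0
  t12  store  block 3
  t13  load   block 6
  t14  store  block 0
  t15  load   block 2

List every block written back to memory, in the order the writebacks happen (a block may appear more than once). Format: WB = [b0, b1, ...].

WB = [0, 4]

  0 | R B1 → L1 miss [-]
  1 | R B1 → L1 hit [-]
  2 | W B1 → L1 hit [D]
  3 | R B0 → L0 miss [-]
  4 | W B0 → L0 hit [D]
  5 | R B1 → L1 hit [D]
  6 | W B1 → L1 hit [D]
  7 | R B4 → L0 miss wb→B0 [-]
  8 | W B4 → L0 hit [D]
  9 | R B3 → L3 miss [-]
  10 | R B0 → L0 miss wb→B4 [-]
  11 | R B0 → L0 hit [-]
  12 | W B3 → L3 hit [D]
  13 | R B6 → L2 miss [-]
  14 | W B0 → L0 hit [D]
  15 | R B2 → L2 miss [-]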